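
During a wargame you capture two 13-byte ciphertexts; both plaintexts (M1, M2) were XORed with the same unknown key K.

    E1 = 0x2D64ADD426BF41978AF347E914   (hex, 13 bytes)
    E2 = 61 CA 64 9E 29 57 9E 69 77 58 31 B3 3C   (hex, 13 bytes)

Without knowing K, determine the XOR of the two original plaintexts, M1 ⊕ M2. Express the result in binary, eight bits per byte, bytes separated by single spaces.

01001100 10101110 11001001 01001010 00001111 11101000 11011111 11111110 11111101 10101011 01110110 01011010 00101000

E1 ⊕ E2 = (M1 ⊕ K) ⊕ (M2 ⊕ K) = M1 ⊕ M2 — the shared key cancels under XOR.
 45 ^  97 =  76
100 ^ 202 = 174
173 ^ 100 = 201
212 ^ 158 =  74
 38 ^  41 =  15
191 ^  87 = 232
 65 ^ 158 = 223
151 ^ 105 = 254
138 ^ 119 = 253
243 ^  88 = 171
 71 ^  49 = 118
233 ^ 179 =  90
 20 ^  60 =  40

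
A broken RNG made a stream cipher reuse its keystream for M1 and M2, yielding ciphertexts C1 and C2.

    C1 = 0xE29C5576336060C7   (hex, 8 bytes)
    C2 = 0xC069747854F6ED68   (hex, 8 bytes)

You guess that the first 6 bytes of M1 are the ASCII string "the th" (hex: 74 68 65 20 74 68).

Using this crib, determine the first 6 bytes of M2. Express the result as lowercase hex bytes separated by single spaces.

56 9d 44 2e 13 fe

First, C1 ⊕ C2 = (M1 ⊕ K) ⊕ (M2 ⊕ K) = M1 ⊕ M2, so the key drops out. Then M2 = (M1 ⊕ M2) ⊕ M1 over the first 6 bytes.
byte 0: (e2 xor c0) xor 74 = 22 xor 74 = 56
byte 1: (9c xor 69) xor 68 = f5 xor 68 = 9d
byte 2: (55 xor 74) xor 65 = 21 xor 65 = 44
byte 3: (76 xor 78) xor 20 = 0e xor 20 = 2e
byte 4: (33 xor 54) xor 74 = 67 xor 74 = 13
byte 5: (60 xor f6) xor 68 = 96 xor 68 = fe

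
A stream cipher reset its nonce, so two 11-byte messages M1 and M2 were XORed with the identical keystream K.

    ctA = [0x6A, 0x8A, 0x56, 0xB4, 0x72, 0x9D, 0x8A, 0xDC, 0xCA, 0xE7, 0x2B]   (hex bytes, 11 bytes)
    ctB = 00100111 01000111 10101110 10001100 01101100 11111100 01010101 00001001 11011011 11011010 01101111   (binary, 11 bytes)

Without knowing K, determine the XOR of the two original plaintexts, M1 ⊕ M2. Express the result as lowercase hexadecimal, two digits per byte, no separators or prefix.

4dcdf8381e61dfd5113d44

ctA ⊕ ctB = (M1 ⊕ K) ⊕ (M2 ⊕ K) = M1 ⊕ M2 — the shared key cancels under XOR.
6a ^ 27 = 4d
8a ^ 47 = cd
56 ^ ae = f8
b4 ^ 8c = 38
72 ^ 6c = 1e
9d ^ fc = 61
8a ^ 55 = df
dc ^ 09 = d5
ca ^ db = 11
e7 ^ da = 3d
2b ^ 6f = 44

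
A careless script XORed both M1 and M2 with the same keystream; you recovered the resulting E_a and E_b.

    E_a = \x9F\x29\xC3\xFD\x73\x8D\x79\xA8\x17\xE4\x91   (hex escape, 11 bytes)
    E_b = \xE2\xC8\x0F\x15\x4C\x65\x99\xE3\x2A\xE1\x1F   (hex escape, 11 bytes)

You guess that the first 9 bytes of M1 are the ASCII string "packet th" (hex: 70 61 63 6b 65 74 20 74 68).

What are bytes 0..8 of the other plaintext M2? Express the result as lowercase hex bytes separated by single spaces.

First, E_a ⊕ E_b = (M1 ⊕ K) ⊕ (M2 ⊕ K) = M1 ⊕ M2, so the key drops out. Then M2 = (M1 ⊕ M2) ⊕ M1 over the first 9 bytes.
byte 0: (9f ⊕ e2) ⊕ 70 = 7d ⊕ 70 = 0d
byte 1: (29 ⊕ c8) ⊕ 61 = e1 ⊕ 61 = 80
byte 2: (c3 ⊕ 0f) ⊕ 63 = cc ⊕ 63 = af
byte 3: (fd ⊕ 15) ⊕ 6b = e8 ⊕ 6b = 83
byte 4: (73 ⊕ 4c) ⊕ 65 = 3f ⊕ 65 = 5a
byte 5: (8d ⊕ 65) ⊕ 74 = e8 ⊕ 74 = 9c
byte 6: (79 ⊕ 99) ⊕ 20 = e0 ⊕ 20 = c0
byte 7: (a8 ⊕ e3) ⊕ 74 = 4b ⊕ 74 = 3f
byte 8: (17 ⊕ 2a) ⊕ 68 = 3d ⊕ 68 = 55

0d 80 af 83 5a 9c c0 3f 55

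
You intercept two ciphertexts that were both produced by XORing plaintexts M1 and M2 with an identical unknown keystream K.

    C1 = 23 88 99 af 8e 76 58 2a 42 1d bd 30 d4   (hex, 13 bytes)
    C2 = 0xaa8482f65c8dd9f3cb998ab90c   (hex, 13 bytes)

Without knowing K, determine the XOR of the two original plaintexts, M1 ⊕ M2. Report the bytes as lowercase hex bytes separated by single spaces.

C1 ⊕ C2 = (M1 ⊕ K) ⊕ (M2 ⊕ K) = M1 ⊕ M2 — the shared key cancels under XOR.
byte 0:  35 ^ 170 = 137
byte 1: 136 ^ 132 =  12
byte 2: 153 ^ 130 =  27
byte 3: 175 ^ 246 =  89
byte 4: 142 ^  92 = 210
byte 5: 118 ^ 141 = 251
byte 6:  88 ^ 217 = 129
byte 7:  42 ^ 243 = 217
byte 8:  66 ^ 203 = 137
byte 9:  29 ^ 153 = 132
byte 10: 189 ^ 138 =  55
byte 11:  48 ^ 185 = 137
byte 12: 212 ^  12 = 216

89 0c 1b 59 d2 fb 81 d9 89 84 37 89 d8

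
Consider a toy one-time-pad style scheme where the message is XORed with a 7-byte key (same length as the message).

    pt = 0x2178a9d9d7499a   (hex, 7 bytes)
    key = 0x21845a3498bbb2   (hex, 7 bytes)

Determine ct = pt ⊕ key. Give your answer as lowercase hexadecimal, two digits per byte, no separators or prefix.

00fcf3ed4ff228

byte 0: 00100001 xor 00100001 = 00000000
byte 1: 01111000 xor 10000100 = 11111100
byte 2: 10101001 xor 01011010 = 11110011
byte 3: 11011001 xor 00110100 = 11101101
byte 4: 11010111 xor 10011000 = 01001111
byte 5: 01001001 xor 10111011 = 11110010
byte 6: 10011010 xor 10110010 = 00101000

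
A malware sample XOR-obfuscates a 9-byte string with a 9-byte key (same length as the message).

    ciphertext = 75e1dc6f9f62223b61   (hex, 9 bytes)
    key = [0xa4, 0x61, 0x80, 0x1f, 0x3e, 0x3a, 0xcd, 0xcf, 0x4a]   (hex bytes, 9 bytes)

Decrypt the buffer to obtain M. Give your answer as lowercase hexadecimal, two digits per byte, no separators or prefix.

XOR is its own inverse, so applying the key byte-wise gives the result directly.
byte 0: 75 ⊕ a4 = d1
byte 1: e1 ⊕ 61 = 80
byte 2: dc ⊕ 80 = 5c
byte 3: 6f ⊕ 1f = 70
byte 4: 9f ⊕ 3e = a1
byte 5: 62 ⊕ 3a = 58
byte 6: 22 ⊕ cd = ef
byte 7: 3b ⊕ cf = f4
byte 8: 61 ⊕ 4a = 2b

d1805c70a158eff42b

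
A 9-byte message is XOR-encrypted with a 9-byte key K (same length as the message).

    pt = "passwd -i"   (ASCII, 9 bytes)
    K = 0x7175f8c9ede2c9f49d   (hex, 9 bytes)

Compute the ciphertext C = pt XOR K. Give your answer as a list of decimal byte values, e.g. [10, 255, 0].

[1, 20, 139, 186, 154, 134, 233, 217, 244]

byte 0: 01110000 xor 01110001 = 00000001
byte 1: 01100001 xor 01110101 = 00010100
byte 2: 01110011 xor 11111000 = 10001011
byte 3: 01110011 xor 11001001 = 10111010
byte 4: 01110111 xor 11101101 = 10011010
byte 5: 01100100 xor 11100010 = 10000110
byte 6: 00100000 xor 11001001 = 11101001
byte 7: 00101101 xor 11110100 = 11011001
byte 8: 01101001 xor 10011101 = 11110100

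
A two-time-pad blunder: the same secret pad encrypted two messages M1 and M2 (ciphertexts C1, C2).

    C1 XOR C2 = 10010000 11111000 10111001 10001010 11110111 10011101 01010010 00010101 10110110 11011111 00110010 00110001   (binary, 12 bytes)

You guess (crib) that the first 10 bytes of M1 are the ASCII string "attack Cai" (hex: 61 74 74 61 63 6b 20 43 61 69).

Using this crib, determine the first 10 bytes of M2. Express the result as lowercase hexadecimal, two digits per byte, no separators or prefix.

Since C1 ⊕ C2 = M1 ⊕ M2, XORing with the guessed M1 bytes yields the corresponding M2 bytes: M2 = (C1 ⊕ C2) ⊕ M1.
90 ⊕ 61 = f1
f8 ⊕ 74 = 8c
b9 ⊕ 74 = cd
8a ⊕ 61 = eb
f7 ⊕ 63 = 94
9d ⊕ 6b = f6
52 ⊕ 20 = 72
15 ⊕ 43 = 56
b6 ⊕ 61 = d7
df ⊕ 69 = b6

f18ccdeb94f67256d7b6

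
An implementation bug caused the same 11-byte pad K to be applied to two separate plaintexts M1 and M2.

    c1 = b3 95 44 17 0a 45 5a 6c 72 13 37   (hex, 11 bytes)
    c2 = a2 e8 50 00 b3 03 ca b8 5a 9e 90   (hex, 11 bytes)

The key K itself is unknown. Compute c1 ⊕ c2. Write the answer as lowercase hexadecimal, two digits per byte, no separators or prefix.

c1 ⊕ c2 = (M1 ⊕ K) ⊕ (M2 ⊕ K) = M1 ⊕ M2 — the shared key cancels under XOR.
10110011 ^ 10100010 = 00010001
10010101 ^ 11101000 = 01111101
01000100 ^ 01010000 = 00010100
00010111 ^ 00000000 = 00010111
00001010 ^ 10110011 = 10111001
01000101 ^ 00000011 = 01000110
01011010 ^ 11001010 = 10010000
01101100 ^ 10111000 = 11010100
01110010 ^ 01011010 = 00101000
00010011 ^ 10011110 = 10001101
00110111 ^ 10010000 = 10100111

117d1417b94690d4288da7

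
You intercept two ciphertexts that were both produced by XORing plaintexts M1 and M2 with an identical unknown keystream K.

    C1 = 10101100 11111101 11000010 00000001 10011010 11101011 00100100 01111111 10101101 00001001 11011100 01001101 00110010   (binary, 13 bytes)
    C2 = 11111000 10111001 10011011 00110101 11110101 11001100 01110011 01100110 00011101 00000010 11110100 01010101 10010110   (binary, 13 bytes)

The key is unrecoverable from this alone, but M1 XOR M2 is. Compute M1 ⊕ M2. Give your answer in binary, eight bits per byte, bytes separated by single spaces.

C1 ⊕ C2 = (M1 ⊕ K) ⊕ (M2 ⊕ K) = M1 ⊕ M2 — the shared key cancels under XOR.
byte 0: 172 ⊕ 248 =  84
byte 1: 253 ⊕ 185 =  68
byte 2: 194 ⊕ 155 =  89
byte 3:   1 ⊕  53 =  52
byte 4: 154 ⊕ 245 = 111
byte 5: 235 ⊕ 204 =  39
byte 6:  36 ⊕ 115 =  87
byte 7: 127 ⊕ 102 =  25
byte 8: 173 ⊕  29 = 176
byte 9:   9 ⊕   2 =  11
byte 10: 220 ⊕ 244 =  40
byte 11:  77 ⊕  85 =  24
byte 12:  50 ⊕ 150 = 164

01010100 01000100 01011001 00110100 01101111 00100111 01010111 00011001 10110000 00001011 00101000 00011000 10100100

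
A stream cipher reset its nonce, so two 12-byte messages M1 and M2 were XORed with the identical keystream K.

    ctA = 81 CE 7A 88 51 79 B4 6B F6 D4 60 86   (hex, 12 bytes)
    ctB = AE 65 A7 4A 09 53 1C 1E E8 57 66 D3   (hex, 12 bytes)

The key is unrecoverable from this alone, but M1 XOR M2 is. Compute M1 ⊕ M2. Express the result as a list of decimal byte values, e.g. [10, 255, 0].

ctA ⊕ ctB = (M1 ⊕ K) ⊕ (M2 ⊕ K) = M1 ⊕ M2 — the shared key cancels under XOR.
129 XOR 174 =  47
206 XOR 101 = 171
122 XOR 167 = 221
136 XOR  74 = 194
 81 XOR   9 =  88
121 XOR  83 =  42
180 XOR  28 = 168
107 XOR  30 = 117
246 XOR 232 =  30
212 XOR  87 = 131
 96 XOR 102 =   6
134 XOR 211 =  85

[47, 171, 221, 194, 88, 42, 168, 117, 30, 131, 6, 85]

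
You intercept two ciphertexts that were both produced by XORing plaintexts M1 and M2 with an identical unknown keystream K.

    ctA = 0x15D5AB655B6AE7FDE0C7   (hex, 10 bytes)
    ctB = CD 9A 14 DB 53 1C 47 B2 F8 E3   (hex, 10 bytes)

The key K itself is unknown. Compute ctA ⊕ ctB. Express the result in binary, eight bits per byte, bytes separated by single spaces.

ctA ⊕ ctB = (M1 ⊕ K) ⊕ (M2 ⊕ K) = M1 ⊕ M2 — the shared key cancels under XOR.
00010101 ⊕ 11001101 = 11011000
11010101 ⊕ 10011010 = 01001111
10101011 ⊕ 00010100 = 10111111
01100101 ⊕ 11011011 = 10111110
01011011 ⊕ 01010011 = 00001000
01101010 ⊕ 00011100 = 01110110
11100111 ⊕ 01000111 = 10100000
11111101 ⊕ 10110010 = 01001111
11100000 ⊕ 11111000 = 00011000
11000111 ⊕ 11100011 = 00100100

11011000 01001111 10111111 10111110 00001000 01110110 10100000 01001111 00011000 00100100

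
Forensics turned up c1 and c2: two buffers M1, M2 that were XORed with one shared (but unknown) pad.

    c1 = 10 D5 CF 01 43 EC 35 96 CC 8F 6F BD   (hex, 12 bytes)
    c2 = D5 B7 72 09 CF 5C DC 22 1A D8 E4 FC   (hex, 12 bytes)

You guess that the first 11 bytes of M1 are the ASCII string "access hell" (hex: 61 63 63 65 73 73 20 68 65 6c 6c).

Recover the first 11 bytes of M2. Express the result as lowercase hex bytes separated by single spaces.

a4 01 de 6d ff c3 c9 dc b3 3b e7

First, c1 ⊕ c2 = (M1 ⊕ K) ⊕ (M2 ⊕ K) = M1 ⊕ M2, so the key drops out. Then M2 = (M1 ⊕ M2) ⊕ M1 over the first 11 bytes.
byte 0: (10 ^ d5) ^ 61 = c5 ^ 61 = a4
byte 1: (d5 ^ b7) ^ 63 = 62 ^ 63 = 01
byte 2: (cf ^ 72) ^ 63 = bd ^ 63 = de
byte 3: (01 ^ 09) ^ 65 = 08 ^ 65 = 6d
byte 4: (43 ^ cf) ^ 73 = 8c ^ 73 = ff
byte 5: (ec ^ 5c) ^ 73 = b0 ^ 73 = c3
byte 6: (35 ^ dc) ^ 20 = e9 ^ 20 = c9
byte 7: (96 ^ 22) ^ 68 = b4 ^ 68 = dc
byte 8: (cc ^ 1a) ^ 65 = d6 ^ 65 = b3
byte 9: (8f ^ d8) ^ 6c = 57 ^ 6c = 3b
byte 10: (6f ^ e4) ^ 6c = 8b ^ 6c = e7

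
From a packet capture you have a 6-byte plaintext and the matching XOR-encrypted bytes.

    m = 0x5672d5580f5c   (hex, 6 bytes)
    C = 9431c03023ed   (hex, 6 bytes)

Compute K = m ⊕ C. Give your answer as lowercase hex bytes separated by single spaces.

Since C = m ⊕ K, XORing both sides with m gives K = m ⊕ C.
56 xor 94 = c2
72 xor 31 = 43
d5 xor c0 = 15
58 xor 30 = 68
0f xor 23 = 2c
5c xor ed = b1

c2 43 15 68 2c b1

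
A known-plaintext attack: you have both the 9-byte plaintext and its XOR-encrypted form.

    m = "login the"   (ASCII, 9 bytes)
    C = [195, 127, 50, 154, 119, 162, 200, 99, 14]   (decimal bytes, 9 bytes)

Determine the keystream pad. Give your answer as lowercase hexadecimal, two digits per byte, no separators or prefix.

Since C = m ⊕ pad, XORing both sides with m gives pad = m ⊕ C.
01101100 xor 11000011 = 10101111
01101111 xor 01111111 = 00010000
01100111 xor 00110010 = 01010101
01101001 xor 10011010 = 11110011
01101110 xor 01110111 = 00011001
00100000 xor 10100010 = 10000010
01110100 xor 11001000 = 10111100
01101000 xor 01100011 = 00001011
01100101 xor 00001110 = 01101011

af1055f31982bc0b6b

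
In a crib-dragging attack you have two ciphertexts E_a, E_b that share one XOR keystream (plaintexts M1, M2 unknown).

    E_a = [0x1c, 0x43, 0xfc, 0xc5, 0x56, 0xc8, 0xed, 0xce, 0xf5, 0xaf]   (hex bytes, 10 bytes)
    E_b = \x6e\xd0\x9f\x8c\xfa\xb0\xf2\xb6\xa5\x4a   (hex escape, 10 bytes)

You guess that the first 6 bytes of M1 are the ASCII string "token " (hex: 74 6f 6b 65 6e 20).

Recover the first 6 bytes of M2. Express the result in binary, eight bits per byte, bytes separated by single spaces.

First, E_a ⊕ E_b = (M1 ⊕ K) ⊕ (M2 ⊕ K) = M1 ⊕ M2, so the key drops out. Then M2 = (M1 ⊕ M2) ⊕ M1 over the first 6 bytes.
byte 0: (1c ⊕ 6e) ⊕ 74 = 72 ⊕ 74 = 06
byte 1: (43 ⊕ d0) ⊕ 6f = 93 ⊕ 6f = fc
byte 2: (fc ⊕ 9f) ⊕ 6b = 63 ⊕ 6b = 08
byte 3: (c5 ⊕ 8c) ⊕ 65 = 49 ⊕ 65 = 2c
byte 4: (56 ⊕ fa) ⊕ 6e = ac ⊕ 6e = c2
byte 5: (c8 ⊕ b0) ⊕ 20 = 78 ⊕ 20 = 58

00000110 11111100 00001000 00101100 11000010 01011000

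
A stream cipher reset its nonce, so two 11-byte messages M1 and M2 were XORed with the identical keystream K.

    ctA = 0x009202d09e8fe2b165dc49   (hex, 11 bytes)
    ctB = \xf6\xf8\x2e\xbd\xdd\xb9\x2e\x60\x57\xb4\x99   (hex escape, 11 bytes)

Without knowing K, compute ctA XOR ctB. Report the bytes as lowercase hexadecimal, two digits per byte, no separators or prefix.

f66a2c6d4336ccd13268d0

ctA ⊕ ctB = (M1 ⊕ K) ⊕ (M2 ⊕ K) = M1 ⊕ M2 — the shared key cancels under XOR.
00 XOR f6 = f6
92 XOR f8 = 6a
02 XOR 2e = 2c
d0 XOR bd = 6d
9e XOR dd = 43
8f XOR b9 = 36
e2 XOR 2e = cc
b1 XOR 60 = d1
65 XOR 57 = 32
dc XOR b4 = 68
49 XOR 99 = d0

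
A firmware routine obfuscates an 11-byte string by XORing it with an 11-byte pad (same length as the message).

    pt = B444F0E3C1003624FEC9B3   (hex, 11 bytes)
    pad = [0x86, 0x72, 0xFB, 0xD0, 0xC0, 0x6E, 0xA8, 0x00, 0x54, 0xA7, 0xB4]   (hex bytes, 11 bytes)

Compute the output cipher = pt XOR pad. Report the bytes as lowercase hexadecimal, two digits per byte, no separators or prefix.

XOR is its own inverse, so applying the key byte-wise gives the result directly.
b4 ⊕ 86 = 32
44 ⊕ 72 = 36
f0 ⊕ fb = 0b
e3 ⊕ d0 = 33
c1 ⊕ c0 = 01
00 ⊕ 6e = 6e
36 ⊕ a8 = 9e
24 ⊕ 00 = 24
fe ⊕ 54 = aa
c9 ⊕ a7 = 6e
b3 ⊕ b4 = 07

32360b33016e9e24aa6e07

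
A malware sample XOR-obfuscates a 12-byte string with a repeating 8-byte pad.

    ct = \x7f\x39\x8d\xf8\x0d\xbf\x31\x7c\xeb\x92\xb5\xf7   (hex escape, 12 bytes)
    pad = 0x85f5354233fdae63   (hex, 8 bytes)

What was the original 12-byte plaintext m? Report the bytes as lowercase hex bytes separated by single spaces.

The 8-byte key repeats, so the effective keystream is 85 f5 35 42 33 fd ae 63 85 f5 35 42.
byte 0: 7f XOR 85 = fa
byte 1: 39 XOR f5 = cc
byte 2: 8d XOR 35 = b8
byte 3: f8 XOR 42 = ba
byte 4: 0d XOR 33 = 3e
byte 5: bf XOR fd = 42
byte 6: 31 XOR ae = 9f
byte 7: 7c XOR 63 = 1f
byte 8: eb XOR 85 = 6e
byte 9: 92 XOR f5 = 67
byte 10: b5 XOR 35 = 80
byte 11: f7 XOR 42 = b5

fa cc b8 ba 3e 42 9f 1f 6e 67 80 b5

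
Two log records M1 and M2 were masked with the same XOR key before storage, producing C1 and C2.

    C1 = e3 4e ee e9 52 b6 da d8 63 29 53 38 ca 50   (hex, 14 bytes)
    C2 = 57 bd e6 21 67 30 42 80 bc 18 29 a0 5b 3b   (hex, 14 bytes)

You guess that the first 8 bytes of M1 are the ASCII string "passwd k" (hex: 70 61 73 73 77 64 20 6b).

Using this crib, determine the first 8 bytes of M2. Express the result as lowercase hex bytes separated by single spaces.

c4 92 7b bb 42 e2 b8 33

First, C1 ⊕ C2 = (M1 ⊕ K) ⊕ (M2 ⊕ K) = M1 ⊕ M2, so the key drops out. Then M2 = (M1 ⊕ M2) ⊕ M1 over the first 8 bytes.
byte 0: (e3 XOR 57) XOR 70 = b4 XOR 70 = c4
byte 1: (4e XOR bd) XOR 61 = f3 XOR 61 = 92
byte 2: (ee XOR e6) XOR 73 = 08 XOR 73 = 7b
byte 3: (e9 XOR 21) XOR 73 = c8 XOR 73 = bb
byte 4: (52 XOR 67) XOR 77 = 35 XOR 77 = 42
byte 5: (b6 XOR 30) XOR 64 = 86 XOR 64 = e2
byte 6: (da XOR 42) XOR 20 = 98 XOR 20 = b8
byte 7: (d8 XOR 80) XOR 6b = 58 XOR 6b = 33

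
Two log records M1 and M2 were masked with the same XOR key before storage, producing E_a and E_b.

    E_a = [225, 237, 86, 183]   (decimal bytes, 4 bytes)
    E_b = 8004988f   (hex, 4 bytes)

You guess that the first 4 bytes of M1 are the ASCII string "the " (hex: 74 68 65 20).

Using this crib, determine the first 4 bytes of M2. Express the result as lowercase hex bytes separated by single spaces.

First, E_a ⊕ E_b = (M1 ⊕ K) ⊕ (M2 ⊕ K) = M1 ⊕ M2, so the key drops out. Then M2 = (M1 ⊕ M2) ⊕ M1 over the first 4 bytes.
byte 0: (e1 xor 80) xor 74 = 61 xor 74 = 15
byte 1: (ed xor 04) xor 68 = e9 xor 68 = 81
byte 2: (56 xor 98) xor 65 = ce xor 65 = ab
byte 3: (b7 xor 8f) xor 20 = 38 xor 20 = 18

15 81 ab 18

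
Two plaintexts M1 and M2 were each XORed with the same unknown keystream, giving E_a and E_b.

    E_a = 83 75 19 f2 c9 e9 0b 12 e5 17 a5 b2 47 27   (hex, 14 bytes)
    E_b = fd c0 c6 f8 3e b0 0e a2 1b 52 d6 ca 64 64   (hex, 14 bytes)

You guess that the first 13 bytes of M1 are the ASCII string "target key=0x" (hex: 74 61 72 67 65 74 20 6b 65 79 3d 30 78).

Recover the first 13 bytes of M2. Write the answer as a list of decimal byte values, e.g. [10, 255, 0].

First, E_a ⊕ E_b = (M1 ⊕ K) ⊕ (M2 ⊕ K) = M1 ⊕ M2, so the key drops out. Then M2 = (M1 ⊕ M2) ⊕ M1 over the first 13 bytes.
byte 0: (83 XOR fd) XOR 74 = 7e XOR 74 = 0a
byte 1: (75 XOR c0) XOR 61 = b5 XOR 61 = d4
byte 2: (19 XOR c6) XOR 72 = df XOR 72 = ad
byte 3: (f2 XOR f8) XOR 67 = 0a XOR 67 = 6d
byte 4: (c9 XOR 3e) XOR 65 = f7 XOR 65 = 92
byte 5: (e9 XOR b0) XOR 74 = 59 XOR 74 = 2d
byte 6: (0b XOR 0e) XOR 20 = 05 XOR 20 = 25
byte 7: (12 XOR a2) XOR 6b = b0 XOR 6b = db
byte 8: (e5 XOR 1b) XOR 65 = fe XOR 65 = 9b
byte 9: (17 XOR 52) XOR 79 = 45 XOR 79 = 3c
byte 10: (a5 XOR d6) XOR 3d = 73 XOR 3d = 4e
byte 11: (b2 XOR ca) XOR 30 = 78 XOR 30 = 48
byte 12: (47 XOR 64) XOR 78 = 23 XOR 78 = 5b

[10, 212, 173, 109, 146, 45, 37, 219, 155, 60, 78, 72, 91]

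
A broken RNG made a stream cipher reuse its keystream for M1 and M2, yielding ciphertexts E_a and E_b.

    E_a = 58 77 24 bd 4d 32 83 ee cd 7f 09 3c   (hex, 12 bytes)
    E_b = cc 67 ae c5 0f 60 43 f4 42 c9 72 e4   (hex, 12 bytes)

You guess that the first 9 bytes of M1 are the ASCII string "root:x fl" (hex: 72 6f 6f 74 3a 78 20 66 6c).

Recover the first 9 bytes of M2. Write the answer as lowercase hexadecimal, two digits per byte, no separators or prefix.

First, E_a ⊕ E_b = (M1 ⊕ K) ⊕ (M2 ⊕ K) = M1 ⊕ M2, so the key drops out. Then M2 = (M1 ⊕ M2) ⊕ M1 over the first 9 bytes.
byte 0: (58 ⊕ cc) ⊕ 72 = 94 ⊕ 72 = e6
byte 1: (77 ⊕ 67) ⊕ 6f = 10 ⊕ 6f = 7f
byte 2: (24 ⊕ ae) ⊕ 6f = 8a ⊕ 6f = e5
byte 3: (bd ⊕ c5) ⊕ 74 = 78 ⊕ 74 = 0c
byte 4: (4d ⊕ 0f) ⊕ 3a = 42 ⊕ 3a = 78
byte 5: (32 ⊕ 60) ⊕ 78 = 52 ⊕ 78 = 2a
byte 6: (83 ⊕ 43) ⊕ 20 = c0 ⊕ 20 = e0
byte 7: (ee ⊕ f4) ⊕ 66 = 1a ⊕ 66 = 7c
byte 8: (cd ⊕ 42) ⊕ 6c = 8f ⊕ 6c = e3

e67fe50c782ae07ce3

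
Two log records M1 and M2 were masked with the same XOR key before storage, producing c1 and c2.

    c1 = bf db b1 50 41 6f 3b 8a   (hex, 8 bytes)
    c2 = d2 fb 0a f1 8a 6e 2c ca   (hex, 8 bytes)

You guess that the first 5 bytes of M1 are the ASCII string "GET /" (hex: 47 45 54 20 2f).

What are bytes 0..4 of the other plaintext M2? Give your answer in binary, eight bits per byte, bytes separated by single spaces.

00101010 01100101 11101111 10000001 11100100

First, c1 ⊕ c2 = (M1 ⊕ K) ⊕ (M2 ⊕ K) = M1 ⊕ M2, so the key drops out. Then M2 = (M1 ⊕ M2) ⊕ M1 over the first 5 bytes.
byte 0: (bf ^ d2) ^ 47 = 6d ^ 47 = 2a
byte 1: (db ^ fb) ^ 45 = 20 ^ 45 = 65
byte 2: (b1 ^ 0a) ^ 54 = bb ^ 54 = ef
byte 3: (50 ^ f1) ^ 20 = a1 ^ 20 = 81
byte 4: (41 ^ 8a) ^ 2f = cb ^ 2f = e4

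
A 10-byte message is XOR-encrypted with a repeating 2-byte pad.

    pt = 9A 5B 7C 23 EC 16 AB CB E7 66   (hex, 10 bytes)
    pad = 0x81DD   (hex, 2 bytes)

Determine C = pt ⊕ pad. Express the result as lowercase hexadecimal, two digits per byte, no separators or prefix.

1b86fdfe6dcb2a1666bb

The 2-byte key repeats, so the effective keystream is 81 dd 81 dd 81 dd 81 dd 81 dd.
byte 0: 10011010 XOR 10000001 = 00011011
byte 1: 01011011 XOR 11011101 = 10000110
byte 2: 01111100 XOR 10000001 = 11111101
byte 3: 00100011 XOR 11011101 = 11111110
byte 4: 11101100 XOR 10000001 = 01101101
byte 5: 00010110 XOR 11011101 = 11001011
byte 6: 10101011 XOR 10000001 = 00101010
byte 7: 11001011 XOR 11011101 = 00010110
byte 8: 11100111 XOR 10000001 = 01100110
byte 9: 01100110 XOR 11011101 = 10111011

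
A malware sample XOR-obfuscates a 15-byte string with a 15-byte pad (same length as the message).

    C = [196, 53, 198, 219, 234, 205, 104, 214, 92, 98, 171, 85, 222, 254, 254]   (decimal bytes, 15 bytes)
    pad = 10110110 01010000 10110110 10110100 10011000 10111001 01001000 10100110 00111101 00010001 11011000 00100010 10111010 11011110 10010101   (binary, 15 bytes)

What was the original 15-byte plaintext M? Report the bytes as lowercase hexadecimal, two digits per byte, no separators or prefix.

c4 ^ b6 = 72
35 ^ 50 = 65
c6 ^ b6 = 70
db ^ b4 = 6f
ea ^ 98 = 72
cd ^ b9 = 74
68 ^ 48 = 20
d6 ^ a6 = 70
5c ^ 3d = 61
62 ^ 11 = 73
ab ^ d8 = 73
55 ^ 22 = 77
de ^ ba = 64
fe ^ de = 20
fe ^ 95 = 6b

7265706f727420706173737764206b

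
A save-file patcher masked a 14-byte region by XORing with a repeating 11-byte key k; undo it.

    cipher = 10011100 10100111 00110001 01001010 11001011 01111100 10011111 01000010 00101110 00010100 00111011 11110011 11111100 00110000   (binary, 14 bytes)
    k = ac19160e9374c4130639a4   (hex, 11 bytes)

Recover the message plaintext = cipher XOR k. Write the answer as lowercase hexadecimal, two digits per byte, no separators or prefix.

30be274458085b51282d9f5fe526

The 11-byte key repeats, so the effective keystream is ac 19 16 0e 93 74 c4 13 06 39 a4 ac 19 16.
byte 0: 9c ⊕ ac = 30
byte 1: a7 ⊕ 19 = be
byte 2: 31 ⊕ 16 = 27
byte 3: 4a ⊕ 0e = 44
byte 4: cb ⊕ 93 = 58
byte 5: 7c ⊕ 74 = 08
byte 6: 9f ⊕ c4 = 5b
byte 7: 42 ⊕ 13 = 51
byte 8: 2e ⊕ 06 = 28
byte 9: 14 ⊕ 39 = 2d
byte 10: 3b ⊕ a4 = 9f
byte 11: f3 ⊕ ac = 5f
byte 12: fc ⊕ 19 = e5
byte 13: 30 ⊕ 16 = 26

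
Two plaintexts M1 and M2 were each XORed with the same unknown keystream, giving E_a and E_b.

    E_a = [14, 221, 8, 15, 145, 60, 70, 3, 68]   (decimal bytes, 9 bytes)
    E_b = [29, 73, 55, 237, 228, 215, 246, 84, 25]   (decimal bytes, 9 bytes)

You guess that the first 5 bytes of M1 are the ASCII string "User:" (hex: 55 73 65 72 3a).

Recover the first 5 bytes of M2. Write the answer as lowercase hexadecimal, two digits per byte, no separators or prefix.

46e75a904f

First, E_a ⊕ E_b = (M1 ⊕ K) ⊕ (M2 ⊕ K) = M1 ⊕ M2, so the key drops out. Then M2 = (M1 ⊕ M2) ⊕ M1 over the first 5 bytes.
byte 0: (0e XOR 1d) XOR 55 = 13 XOR 55 = 46
byte 1: (dd XOR 49) XOR 73 = 94 XOR 73 = e7
byte 2: (08 XOR 37) XOR 65 = 3f XOR 65 = 5a
byte 3: (0f XOR ed) XOR 72 = e2 XOR 72 = 90
byte 4: (91 XOR e4) XOR 3a = 75 XOR 3a = 4f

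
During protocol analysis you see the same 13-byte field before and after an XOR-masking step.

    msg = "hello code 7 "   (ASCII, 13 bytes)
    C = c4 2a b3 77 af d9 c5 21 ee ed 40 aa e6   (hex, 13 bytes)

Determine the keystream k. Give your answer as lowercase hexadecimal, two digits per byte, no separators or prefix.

Since C = msg ⊕ k, XORing both sides with msg gives k = msg ⊕ C.
68 XOR c4 = ac
65 XOR 2a = 4f
6c XOR b3 = df
6c XOR 77 = 1b
6f XOR af = c0
20 XOR d9 = f9
63 XOR c5 = a6
6f XOR 21 = 4e
64 XOR ee = 8a
65 XOR ed = 88
20 XOR 40 = 60
37 XOR aa = 9d
20 XOR e6 = c6

ac4fdf1bc0f9a64e8a88609dc6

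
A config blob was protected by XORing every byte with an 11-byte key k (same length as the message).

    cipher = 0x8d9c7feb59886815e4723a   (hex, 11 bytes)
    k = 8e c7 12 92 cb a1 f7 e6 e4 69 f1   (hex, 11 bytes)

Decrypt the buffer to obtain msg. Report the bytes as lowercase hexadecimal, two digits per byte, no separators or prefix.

035b6d7992299ff3001bcb

byte 0: 141 ^ 142 =   3
byte 1: 156 ^ 199 =  91
byte 2: 127 ^  18 = 109
byte 3: 235 ^ 146 = 121
byte 4:  89 ^ 203 = 146
byte 5: 136 ^ 161 =  41
byte 6: 104 ^ 247 = 159
byte 7:  21 ^ 230 = 243
byte 8: 228 ^ 228 =   0
byte 9: 114 ^ 105 =  27
byte 10:  58 ^ 241 = 203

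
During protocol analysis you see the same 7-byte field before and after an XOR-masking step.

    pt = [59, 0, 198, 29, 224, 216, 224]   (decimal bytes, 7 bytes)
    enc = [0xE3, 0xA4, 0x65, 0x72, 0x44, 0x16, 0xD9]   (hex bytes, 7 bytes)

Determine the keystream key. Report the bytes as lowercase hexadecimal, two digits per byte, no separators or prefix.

d8a4a36fa4ce39

Since enc = pt ⊕ key, XORing both sides with pt gives key = pt ⊕ enc.
 59 ⊕ 227 = 216
  0 ⊕ 164 = 164
198 ⊕ 101 = 163
 29 ⊕ 114 = 111
224 ⊕  68 = 164
216 ⊕  22 = 206
224 ⊕ 217 =  57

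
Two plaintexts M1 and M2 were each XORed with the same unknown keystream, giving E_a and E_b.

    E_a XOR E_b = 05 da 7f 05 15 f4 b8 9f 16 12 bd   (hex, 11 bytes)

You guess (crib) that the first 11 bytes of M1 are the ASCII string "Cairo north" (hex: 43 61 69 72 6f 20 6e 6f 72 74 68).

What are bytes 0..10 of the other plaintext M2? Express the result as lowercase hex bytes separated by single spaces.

Since E_a ⊕ E_b = M1 ⊕ M2, XORing with the guessed M1 bytes yields the corresponding M2 bytes: M2 = (E_a ⊕ E_b) ⊕ M1.
00000101 XOR 01000011 = 01000110
11011010 XOR 01100001 = 10111011
01111111 XOR 01101001 = 00010110
00000101 XOR 01110010 = 01110111
00010101 XOR 01101111 = 01111010
11110100 XOR 00100000 = 11010100
10111000 XOR 01101110 = 11010110
10011111 XOR 01101111 = 11110000
00010110 XOR 01110010 = 01100100
00010010 XOR 01110100 = 01100110
10111101 XOR 01101000 = 11010101

46 bb 16 77 7a d4 d6 f0 64 66 d5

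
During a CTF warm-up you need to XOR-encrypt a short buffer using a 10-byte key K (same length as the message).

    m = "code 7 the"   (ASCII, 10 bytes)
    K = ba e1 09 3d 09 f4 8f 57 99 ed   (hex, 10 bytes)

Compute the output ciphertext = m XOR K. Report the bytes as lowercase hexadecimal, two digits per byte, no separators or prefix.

d98e6d5829c3af23f188

63 ⊕ ba = d9
6f ⊕ e1 = 8e
64 ⊕ 09 = 6d
65 ⊕ 3d = 58
20 ⊕ 09 = 29
37 ⊕ f4 = c3
20 ⊕ 8f = af
74 ⊕ 57 = 23
68 ⊕ 99 = f1
65 ⊕ ed = 88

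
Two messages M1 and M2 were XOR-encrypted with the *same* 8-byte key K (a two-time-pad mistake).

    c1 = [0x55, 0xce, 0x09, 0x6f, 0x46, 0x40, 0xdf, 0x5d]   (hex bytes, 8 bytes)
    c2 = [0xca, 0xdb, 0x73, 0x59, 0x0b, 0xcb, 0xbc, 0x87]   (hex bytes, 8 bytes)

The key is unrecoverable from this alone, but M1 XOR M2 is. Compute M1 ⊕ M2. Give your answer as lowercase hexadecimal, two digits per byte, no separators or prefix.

9f157a364d8b63da

c1 ⊕ c2 = (M1 ⊕ K) ⊕ (M2 ⊕ K) = M1 ⊕ M2 — the shared key cancels under XOR.
55 XOR ca = 9f
ce XOR db = 15
09 XOR 73 = 7a
6f XOR 59 = 36
46 XOR 0b = 4d
40 XOR cb = 8b
df XOR bc = 63
5d XOR 87 = da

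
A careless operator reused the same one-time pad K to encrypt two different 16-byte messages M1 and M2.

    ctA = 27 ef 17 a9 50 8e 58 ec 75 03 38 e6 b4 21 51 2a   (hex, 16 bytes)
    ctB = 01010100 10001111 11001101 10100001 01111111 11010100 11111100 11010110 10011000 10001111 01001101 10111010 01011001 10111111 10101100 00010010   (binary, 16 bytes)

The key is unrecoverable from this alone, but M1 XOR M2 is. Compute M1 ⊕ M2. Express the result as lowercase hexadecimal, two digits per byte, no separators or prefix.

7360da082f5aa43aed8c755ced9efd38

ctA ⊕ ctB = (M1 ⊕ K) ⊕ (M2 ⊕ K) = M1 ⊕ M2 — the shared key cancels under XOR.
27 XOR 54 = 73
ef XOR 8f = 60
17 XOR cd = da
a9 XOR a1 = 08
50 XOR 7f = 2f
8e XOR d4 = 5a
58 XOR fc = a4
ec XOR d6 = 3a
75 XOR 98 = ed
03 XOR 8f = 8c
38 XOR 4d = 75
e6 XOR ba = 5c
b4 XOR 59 = ed
21 XOR bf = 9e
51 XOR ac = fd
2a XOR 12 = 38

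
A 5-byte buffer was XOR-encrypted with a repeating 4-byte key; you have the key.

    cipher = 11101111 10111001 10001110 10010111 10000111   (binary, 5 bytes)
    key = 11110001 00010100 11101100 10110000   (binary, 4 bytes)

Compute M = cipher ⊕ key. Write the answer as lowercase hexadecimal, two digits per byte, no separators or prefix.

1ead622776

The 4-byte key repeats, so the effective keystream is f1 14 ec b0 f1.
byte 0: ef XOR f1 = 1e
byte 1: b9 XOR 14 = ad
byte 2: 8e XOR ec = 62
byte 3: 97 XOR b0 = 27
byte 4: 87 XOR f1 = 76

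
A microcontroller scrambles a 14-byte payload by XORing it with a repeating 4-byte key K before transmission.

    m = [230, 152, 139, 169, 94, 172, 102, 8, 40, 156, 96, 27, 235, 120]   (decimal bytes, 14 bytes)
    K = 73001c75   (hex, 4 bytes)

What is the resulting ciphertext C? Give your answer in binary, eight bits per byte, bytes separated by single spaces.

The 4-byte key repeats, so the effective keystream is 73 00 1c 75 73 00 1c 75 73 00 1c 75 73 00.
byte 0: e6 ⊕ 73 = 95
byte 1: 98 ⊕ 00 = 98
byte 2: 8b ⊕ 1c = 97
byte 3: a9 ⊕ 75 = dc
byte 4: 5e ⊕ 73 = 2d
byte 5: ac ⊕ 00 = ac
byte 6: 66 ⊕ 1c = 7a
byte 7: 08 ⊕ 75 = 7d
byte 8: 28 ⊕ 73 = 5b
byte 9: 9c ⊕ 00 = 9c
byte 10: 60 ⊕ 1c = 7c
byte 11: 1b ⊕ 75 = 6e
byte 12: eb ⊕ 73 = 98
byte 13: 78 ⊕ 00 = 78

10010101 10011000 10010111 11011100 00101101 10101100 01111010 01111101 01011011 10011100 01111100 01101110 10011000 01111000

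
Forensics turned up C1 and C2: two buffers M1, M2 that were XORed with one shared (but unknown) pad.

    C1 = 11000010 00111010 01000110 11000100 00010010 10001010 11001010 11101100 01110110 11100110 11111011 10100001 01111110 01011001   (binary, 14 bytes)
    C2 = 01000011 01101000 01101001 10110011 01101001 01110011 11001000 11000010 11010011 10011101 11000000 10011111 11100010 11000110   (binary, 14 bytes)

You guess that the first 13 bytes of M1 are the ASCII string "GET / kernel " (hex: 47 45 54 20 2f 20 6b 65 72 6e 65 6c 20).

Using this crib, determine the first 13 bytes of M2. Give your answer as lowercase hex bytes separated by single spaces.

c6 17 7b 57 54 d9 69 4b d7 15 5e 52 bc

First, C1 ⊕ C2 = (M1 ⊕ K) ⊕ (M2 ⊕ K) = M1 ⊕ M2, so the key drops out. Then M2 = (M1 ⊕ M2) ⊕ M1 over the first 13 bytes.
byte 0: (c2 ⊕ 43) ⊕ 47 = 81 ⊕ 47 = c6
byte 1: (3a ⊕ 68) ⊕ 45 = 52 ⊕ 45 = 17
byte 2: (46 ⊕ 69) ⊕ 54 = 2f ⊕ 54 = 7b
byte 3: (c4 ⊕ b3) ⊕ 20 = 77 ⊕ 20 = 57
byte 4: (12 ⊕ 69) ⊕ 2f = 7b ⊕ 2f = 54
byte 5: (8a ⊕ 73) ⊕ 20 = f9 ⊕ 20 = d9
byte 6: (ca ⊕ c8) ⊕ 6b = 02 ⊕ 6b = 69
byte 7: (ec ⊕ c2) ⊕ 65 = 2e ⊕ 65 = 4b
byte 8: (76 ⊕ d3) ⊕ 72 = a5 ⊕ 72 = d7
byte 9: (e6 ⊕ 9d) ⊕ 6e = 7b ⊕ 6e = 15
byte 10: (fb ⊕ c0) ⊕ 65 = 3b ⊕ 65 = 5e
byte 11: (a1 ⊕ 9f) ⊕ 6c = 3e ⊕ 6c = 52
byte 12: (7e ⊕ e2) ⊕ 20 = 9c ⊕ 20 = bc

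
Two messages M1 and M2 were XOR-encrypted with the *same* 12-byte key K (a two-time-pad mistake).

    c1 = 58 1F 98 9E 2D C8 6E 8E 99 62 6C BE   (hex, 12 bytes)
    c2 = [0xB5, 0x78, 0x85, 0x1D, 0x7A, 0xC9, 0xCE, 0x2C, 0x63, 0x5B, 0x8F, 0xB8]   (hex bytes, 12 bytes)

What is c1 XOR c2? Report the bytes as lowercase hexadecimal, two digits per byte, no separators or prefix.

ed671d835701a0a2fa39e306

c1 ⊕ c2 = (M1 ⊕ K) ⊕ (M2 ⊕ K) = M1 ⊕ M2 — the shared key cancels under XOR.
58 xor b5 = ed
1f xor 78 = 67
98 xor 85 = 1d
9e xor 1d = 83
2d xor 7a = 57
c8 xor c9 = 01
6e xor ce = a0
8e xor 2c = a2
99 xor 63 = fa
62 xor 5b = 39
6c xor 8f = e3
be xor b8 = 06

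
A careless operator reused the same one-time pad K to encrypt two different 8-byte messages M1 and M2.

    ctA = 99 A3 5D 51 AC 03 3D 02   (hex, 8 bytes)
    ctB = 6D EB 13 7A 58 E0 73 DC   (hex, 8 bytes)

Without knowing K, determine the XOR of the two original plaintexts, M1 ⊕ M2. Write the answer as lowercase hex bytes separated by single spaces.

ctA ⊕ ctB = (M1 ⊕ K) ⊕ (M2 ⊕ K) = M1 ⊕ M2 — the shared key cancels under XOR.
byte 0: 99 xor 6d = f4
byte 1: a3 xor eb = 48
byte 2: 5d xor 13 = 4e
byte 3: 51 xor 7a = 2b
byte 4: ac xor 58 = f4
byte 5: 03 xor e0 = e3
byte 6: 3d xor 73 = 4e
byte 7: 02 xor dc = de

f4 48 4e 2b f4 e3 4e de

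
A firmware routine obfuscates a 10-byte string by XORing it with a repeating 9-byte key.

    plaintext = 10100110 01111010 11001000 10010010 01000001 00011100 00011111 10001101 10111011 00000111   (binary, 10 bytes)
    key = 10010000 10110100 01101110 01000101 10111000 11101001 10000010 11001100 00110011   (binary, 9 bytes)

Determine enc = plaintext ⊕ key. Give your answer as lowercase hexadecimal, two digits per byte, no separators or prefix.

36cea6d7f9f59d418897

The 9-byte key repeats, so the effective keystream is 90 b4 6e 45 b8 e9 82 cc 33 90.
byte 0: a6 XOR 90 = 36
byte 1: 7a XOR b4 = ce
byte 2: c8 XOR 6e = a6
byte 3: 92 XOR 45 = d7
byte 4: 41 XOR b8 = f9
byte 5: 1c XOR e9 = f5
byte 6: 1f XOR 82 = 9d
byte 7: 8d XOR cc = 41
byte 8: bb XOR 33 = 88
byte 9: 07 XOR 90 = 97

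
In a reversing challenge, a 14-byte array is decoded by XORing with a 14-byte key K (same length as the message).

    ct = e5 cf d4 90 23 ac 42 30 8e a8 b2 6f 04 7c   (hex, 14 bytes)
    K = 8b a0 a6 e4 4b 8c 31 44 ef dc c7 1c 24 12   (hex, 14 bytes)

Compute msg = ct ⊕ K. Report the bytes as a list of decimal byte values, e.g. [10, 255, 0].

XOR is its own inverse, so applying the key byte-wise gives the result directly.
229 XOR 139 = 110
207 XOR 160 = 111
212 XOR 166 = 114
144 XOR 228 = 116
 35 XOR  75 = 104
172 XOR 140 =  32
 66 XOR  49 = 115
 48 XOR  68 = 116
142 XOR 239 =  97
168 XOR 220 = 116
178 XOR 199 = 117
111 XOR  28 = 115
  4 XOR  36 =  32
124 XOR  18 = 110

[110, 111, 114, 116, 104, 32, 115, 116, 97, 116, 117, 115, 32, 110]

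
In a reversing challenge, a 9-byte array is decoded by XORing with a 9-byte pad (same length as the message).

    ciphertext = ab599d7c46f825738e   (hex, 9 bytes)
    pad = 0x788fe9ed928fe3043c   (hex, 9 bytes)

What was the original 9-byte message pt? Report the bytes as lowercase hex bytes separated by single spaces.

d3 d6 74 91 d4 77 c6 77 b2

byte 0: ab ^ 78 = d3
byte 1: 59 ^ 8f = d6
byte 2: 9d ^ e9 = 74
byte 3: 7c ^ ed = 91
byte 4: 46 ^ 92 = d4
byte 5: f8 ^ 8f = 77
byte 6: 25 ^ e3 = c6
byte 7: 73 ^ 04 = 77
byte 8: 8e ^ 3c = b2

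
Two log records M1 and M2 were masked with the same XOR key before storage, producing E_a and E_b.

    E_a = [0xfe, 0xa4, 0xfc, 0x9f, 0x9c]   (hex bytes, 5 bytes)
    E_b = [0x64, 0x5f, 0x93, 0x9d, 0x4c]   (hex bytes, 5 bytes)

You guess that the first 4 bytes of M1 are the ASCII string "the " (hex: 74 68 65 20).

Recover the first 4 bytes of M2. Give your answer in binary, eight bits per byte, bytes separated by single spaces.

11101110 10010011 00001010 00100010

First, E_a ⊕ E_b = (M1 ⊕ K) ⊕ (M2 ⊕ K) = M1 ⊕ M2, so the key drops out. Then M2 = (M1 ⊕ M2) ⊕ M1 over the first 4 bytes.
byte 0: (fe ⊕ 64) ⊕ 74 = 9a ⊕ 74 = ee
byte 1: (a4 ⊕ 5f) ⊕ 68 = fb ⊕ 68 = 93
byte 2: (fc ⊕ 93) ⊕ 65 = 6f ⊕ 65 = 0a
byte 3: (9f ⊕ 9d) ⊕ 20 = 02 ⊕ 20 = 22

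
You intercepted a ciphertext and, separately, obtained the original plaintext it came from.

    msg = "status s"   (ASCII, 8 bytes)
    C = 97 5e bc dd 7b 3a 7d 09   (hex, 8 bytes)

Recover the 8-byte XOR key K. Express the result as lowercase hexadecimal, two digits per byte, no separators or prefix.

e42adda90e495d7a

Since C = msg ⊕ K, XORing both sides with msg gives K = msg ⊕ C.
73 XOR 97 = e4
74 XOR 5e = 2a
61 XOR bc = dd
74 XOR dd = a9
75 XOR 7b = 0e
73 XOR 3a = 49
20 XOR 7d = 5d
73 XOR 09 = 7a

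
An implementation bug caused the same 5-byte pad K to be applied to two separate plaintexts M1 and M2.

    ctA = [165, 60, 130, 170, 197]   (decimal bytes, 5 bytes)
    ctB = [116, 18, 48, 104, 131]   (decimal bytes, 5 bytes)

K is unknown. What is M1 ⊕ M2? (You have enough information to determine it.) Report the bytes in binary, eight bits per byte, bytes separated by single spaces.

11010001 00101110 10110010 11000010 01000110

ctA ⊕ ctB = (M1 ⊕ K) ⊕ (M2 ⊕ K) = M1 ⊕ M2 — the shared key cancels under XOR.
a5 XOR 74 = d1
3c XOR 12 = 2e
82 XOR 30 = b2
aa XOR 68 = c2
c5 XOR 83 = 46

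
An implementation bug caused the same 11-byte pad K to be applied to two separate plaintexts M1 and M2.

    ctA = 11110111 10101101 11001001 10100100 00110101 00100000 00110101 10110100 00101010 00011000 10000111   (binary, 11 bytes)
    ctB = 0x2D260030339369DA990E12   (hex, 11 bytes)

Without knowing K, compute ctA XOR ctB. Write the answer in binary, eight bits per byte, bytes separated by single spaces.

11011010 10001011 11001001 10010100 00000110 10110011 01011100 01101110 10110011 00010110 10010101

ctA ⊕ ctB = (M1 ⊕ K) ⊕ (M2 ⊕ K) = M1 ⊕ M2 — the shared key cancels under XOR.
byte 0: 247 xor  45 = 218
byte 1: 173 xor  38 = 139
byte 2: 201 xor   0 = 201
byte 3: 164 xor  48 = 148
byte 4:  53 xor  51 =   6
byte 5:  32 xor 147 = 179
byte 6:  53 xor 105 =  92
byte 7: 180 xor 218 = 110
byte 8:  42 xor 153 = 179
byte 9:  24 xor  14 =  22
byte 10: 135 xor  18 = 149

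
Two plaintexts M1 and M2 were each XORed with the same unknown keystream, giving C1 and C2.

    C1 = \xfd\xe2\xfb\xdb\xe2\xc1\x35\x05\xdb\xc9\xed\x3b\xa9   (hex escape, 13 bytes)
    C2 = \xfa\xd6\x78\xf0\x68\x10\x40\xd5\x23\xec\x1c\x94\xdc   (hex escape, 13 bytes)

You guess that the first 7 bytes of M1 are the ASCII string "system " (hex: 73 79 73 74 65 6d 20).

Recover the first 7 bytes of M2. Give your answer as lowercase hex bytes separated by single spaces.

74 4d f0 5f ef bc 55

First, C1 ⊕ C2 = (M1 ⊕ K) ⊕ (M2 ⊕ K) = M1 ⊕ M2, so the key drops out. Then M2 = (M1 ⊕ M2) ⊕ M1 over the first 7 bytes.
byte 0: (fd XOR fa) XOR 73 = 07 XOR 73 = 74
byte 1: (e2 XOR d6) XOR 79 = 34 XOR 79 = 4d
byte 2: (fb XOR 78) XOR 73 = 83 XOR 73 = f0
byte 3: (db XOR f0) XOR 74 = 2b XOR 74 = 5f
byte 4: (e2 XOR 68) XOR 65 = 8a XOR 65 = ef
byte 5: (c1 XOR 10) XOR 6d = d1 XOR 6d = bc
byte 6: (35 XOR 40) XOR 20 = 75 XOR 20 = 55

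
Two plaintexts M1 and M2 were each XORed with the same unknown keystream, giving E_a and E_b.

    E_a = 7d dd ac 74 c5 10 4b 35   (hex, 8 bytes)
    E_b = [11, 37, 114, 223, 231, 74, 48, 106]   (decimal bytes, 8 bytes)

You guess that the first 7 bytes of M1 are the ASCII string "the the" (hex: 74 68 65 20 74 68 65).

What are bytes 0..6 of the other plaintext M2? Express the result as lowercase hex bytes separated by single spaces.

First, E_a ⊕ E_b = (M1 ⊕ K) ⊕ (M2 ⊕ K) = M1 ⊕ M2, so the key drops out. Then M2 = (M1 ⊕ M2) ⊕ M1 over the first 7 bytes.
byte 0: (7d ⊕ 0b) ⊕ 74 = 76 ⊕ 74 = 02
byte 1: (dd ⊕ 25) ⊕ 68 = f8 ⊕ 68 = 90
byte 2: (ac ⊕ 72) ⊕ 65 = de ⊕ 65 = bb
byte 3: (74 ⊕ df) ⊕ 20 = ab ⊕ 20 = 8b
byte 4: (c5 ⊕ e7) ⊕ 74 = 22 ⊕ 74 = 56
byte 5: (10 ⊕ 4a) ⊕ 68 = 5a ⊕ 68 = 32
byte 6: (4b ⊕ 30) ⊕ 65 = 7b ⊕ 65 = 1e

02 90 bb 8b 56 32 1e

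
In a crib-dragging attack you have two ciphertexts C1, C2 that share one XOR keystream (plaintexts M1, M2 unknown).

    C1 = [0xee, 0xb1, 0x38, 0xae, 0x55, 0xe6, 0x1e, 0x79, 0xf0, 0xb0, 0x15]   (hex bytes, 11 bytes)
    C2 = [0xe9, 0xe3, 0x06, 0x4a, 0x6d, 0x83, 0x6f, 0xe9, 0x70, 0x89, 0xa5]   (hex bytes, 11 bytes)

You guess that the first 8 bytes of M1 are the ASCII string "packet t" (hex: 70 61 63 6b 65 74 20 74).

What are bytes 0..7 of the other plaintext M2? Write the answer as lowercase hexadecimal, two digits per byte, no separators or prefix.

First, C1 ⊕ C2 = (M1 ⊕ K) ⊕ (M2 ⊕ K) = M1 ⊕ M2, so the key drops out. Then M2 = (M1 ⊕ M2) ⊕ M1 over the first 8 bytes.
byte 0: (ee xor e9) xor 70 = 07 xor 70 = 77
byte 1: (b1 xor e3) xor 61 = 52 xor 61 = 33
byte 2: (38 xor 06) xor 63 = 3e xor 63 = 5d
byte 3: (ae xor 4a) xor 6b = e4 xor 6b = 8f
byte 4: (55 xor 6d) xor 65 = 38 xor 65 = 5d
byte 5: (e6 xor 83) xor 74 = 65 xor 74 = 11
byte 6: (1e xor 6f) xor 20 = 71 xor 20 = 51
byte 7: (79 xor e9) xor 74 = 90 xor 74 = e4

77335d8f5d1151e4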